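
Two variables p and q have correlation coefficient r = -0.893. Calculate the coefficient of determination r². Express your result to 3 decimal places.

0.797

r² = (-0.893)² = 0.797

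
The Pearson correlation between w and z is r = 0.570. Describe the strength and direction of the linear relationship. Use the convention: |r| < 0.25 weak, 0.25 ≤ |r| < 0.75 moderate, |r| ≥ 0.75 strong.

r = 0.570 > 0 so the relationship is positive.
|r| = 0.570, which falls in the moderate range.

moderate positive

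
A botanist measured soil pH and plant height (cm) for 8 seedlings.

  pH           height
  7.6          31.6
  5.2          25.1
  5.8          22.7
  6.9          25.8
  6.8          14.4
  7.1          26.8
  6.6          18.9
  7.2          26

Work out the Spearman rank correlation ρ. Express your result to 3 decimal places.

0.738

Rank pH: 8, 1, 2, 5, 4, 6, 3, 7
Rank height: 8, 4, 3, 5, 1, 7, 2, 6
d = rank(pH) − rank(height): 0, -3, -1, 0, 3, -1, 1, 1; Σd² = 22
ρ = 1 − 6Σd² / [n(n²−1)] = 1 − 6×22 / (8×63) = 1 − 132/504 ≈ 0.738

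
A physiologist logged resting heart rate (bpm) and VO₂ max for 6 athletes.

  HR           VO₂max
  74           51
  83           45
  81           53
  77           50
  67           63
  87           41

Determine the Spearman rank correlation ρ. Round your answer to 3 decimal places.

Rank HR: 2, 5, 4, 3, 1, 6
Rank VO₂max: 4, 2, 5, 3, 6, 1
d = rank(HR) − rank(VO₂max): -2, 3, -1, 0, -5, 5; Σd² = 64
ρ = 1 − 6Σd² / [n(n²−1)] = 1 − 6×64 / (6×35) = 1 − 384/210 ≈ -0.829

-0.829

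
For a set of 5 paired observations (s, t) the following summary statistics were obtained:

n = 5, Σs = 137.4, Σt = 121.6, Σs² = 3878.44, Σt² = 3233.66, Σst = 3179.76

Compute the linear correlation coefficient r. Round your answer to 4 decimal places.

r = (nΣst − ΣsΣt) / √[(nΣs² − (Σs)²)(nΣt² − (Σt)²)]
Numerator: 5×3179.76 − 137.4×121.6 = -809.04
Denominator: √[(19392.2 − 18878.76)(16168.3 − 14786.56)] = √[513.44 × 1381.74] = 842.2830
r = -809.04 / 842.2830 ≈ -0.9605

-0.9605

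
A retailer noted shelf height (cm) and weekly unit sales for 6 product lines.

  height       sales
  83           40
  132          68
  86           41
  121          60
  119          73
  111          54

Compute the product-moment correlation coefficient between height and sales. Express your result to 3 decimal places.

n = 6, Σx = 652, Σy = 336, Σx² = 72832, Σy² = 19750, Σxy = 37763
nΣxy − ΣxΣy = 226578 − 219072 = 7506
nΣx² − (Σx)² = 436992 − 425104 = 11888; nΣy² − (Σy)² = 118500 − 112896 = 5604
r = 7506 / √(11888 × 5604) = 7506 / 8162.1291 ≈ 0.920

0.920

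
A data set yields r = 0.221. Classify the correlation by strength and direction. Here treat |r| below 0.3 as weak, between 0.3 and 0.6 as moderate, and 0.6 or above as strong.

r = 0.221 > 0 so the relationship is positive.
|r| = 0.221, which falls in the weak range.

weak positive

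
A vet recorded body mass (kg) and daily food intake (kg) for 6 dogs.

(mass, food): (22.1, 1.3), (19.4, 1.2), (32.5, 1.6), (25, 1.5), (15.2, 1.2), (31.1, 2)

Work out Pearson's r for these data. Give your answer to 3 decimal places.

0.856

n = 6, Σx = 145.3, Σy = 8.8, Σx² = 3744.27, Σy² = 13.38, Σxy = 221.95
nΣxy − ΣxΣy = 1331.7 − 1278.64 = 53.06
nΣx² − (Σx)² = 22465.62 − 21112.09 = 1353.53; nΣy² − (Σy)² = 80.28 − 77.44 = 2.84
r = 53.06 / √(1353.53 × 2.84) = 53.06 / 62.0002 ≈ 0.856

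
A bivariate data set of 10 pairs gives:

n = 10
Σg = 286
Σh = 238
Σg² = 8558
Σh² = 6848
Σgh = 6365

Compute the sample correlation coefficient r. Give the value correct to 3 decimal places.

-0.660

r = (nΣgh − ΣgΣh) / √[(nΣg² − (Σg)²)(nΣh² − (Σh)²)]
Numerator: 10×6365 − 286×238 = -4418
Denominator: √[(85580 − 81796)(68480 − 56644)] = √[3784 × 11836] = 6692.3407
r = -4418 / 6692.3407 ≈ -0.660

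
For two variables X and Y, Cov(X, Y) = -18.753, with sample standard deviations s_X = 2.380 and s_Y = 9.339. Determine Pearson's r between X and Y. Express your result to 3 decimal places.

r = Cov(X,Y) / (s_X · s_Y) = -18.753 / (2.380 × 9.339)
  = -18.753 / 22.2268 ≈ -0.844

-0.844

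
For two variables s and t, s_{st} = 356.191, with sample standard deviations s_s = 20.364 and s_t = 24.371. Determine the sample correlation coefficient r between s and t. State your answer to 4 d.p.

r = Cov(s,t) / (s_s · s_t) = 356.191 / (20.364 × 24.371)
  = 356.191 / 496.2910 ≈ 0.7177

0.7177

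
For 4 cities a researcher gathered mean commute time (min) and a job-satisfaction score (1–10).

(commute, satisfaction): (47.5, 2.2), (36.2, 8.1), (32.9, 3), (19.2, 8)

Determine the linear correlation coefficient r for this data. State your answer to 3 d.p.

-0.661

n = 4, Σx = 135.8, Σy = 21.3, Σx² = 5017.74, Σy² = 143.45, Σxy = 650.02
nΣxy − ΣxΣy = 2600.08 − 2892.54 = -292.46
nΣx² − (Σx)² = 20070.96 − 18441.64 = 1629.32; nΣy² − (Σy)² = 573.8 − 453.69 = 120.11
r = -292.46 / √(1629.32 × 120.11) = -292.46 / 442.3772 ≈ -0.661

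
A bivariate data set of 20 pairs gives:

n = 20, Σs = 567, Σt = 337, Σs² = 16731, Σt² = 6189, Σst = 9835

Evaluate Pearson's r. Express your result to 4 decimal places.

r = (nΣst − ΣsΣt) / √[(nΣs² − (Σs)²)(nΣt² − (Σt)²)]
Numerator: 20×9835 − 567×337 = 5621
Denominator: √[(334620 − 321489)(123780 − 113569)] = √[13131 × 10211] = 11579.3195
r = 5621 / 11579.3195 ≈ 0.4854

0.4854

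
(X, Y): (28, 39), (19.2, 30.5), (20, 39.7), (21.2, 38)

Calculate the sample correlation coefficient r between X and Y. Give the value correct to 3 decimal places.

0.469

n = 4, ΣX = 88.4, ΣY = 147.2, ΣX² = 2002.08, ΣY² = 5471.34, ΣXY = 3277.2
nΣXY − ΣXΣY = 13108.8 − 13012.48 = 96.32
nΣX² − (ΣX)² = 8008.32 − 7814.56 = 193.76; nΣY² − (ΣY)² = 21885.36 − 21667.84 = 217.52
r = 96.32 / √(193.76 × 217.52) = 96.32 / 205.2966 ≈ 0.469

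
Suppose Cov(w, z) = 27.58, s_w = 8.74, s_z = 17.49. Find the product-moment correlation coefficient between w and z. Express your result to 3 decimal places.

r = Cov(w,z) / (s_w · s_z) = 27.58 / (8.74 × 17.49)
  = 27.58 / 152.8626 ≈ 0.180

0.180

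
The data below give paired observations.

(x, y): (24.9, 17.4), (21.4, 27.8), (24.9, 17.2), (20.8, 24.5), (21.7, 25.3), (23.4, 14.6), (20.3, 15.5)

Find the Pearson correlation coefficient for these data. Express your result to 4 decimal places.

n = 7, Σx = 157.4, Σy = 142.3, Σx² = 3561.16, Σy² = 3065.19, Σxy = 3171.36
nΣxy − ΣxΣy = 22199.52 − 22398.02 = -198.5
nΣx² − (Σx)² = 24928.12 − 24774.76 = 153.36; nΣy² − (Σy)² = 21456.33 − 20249.29 = 1207.04
r = -198.5 / √(153.36 × 1207.04) = -198.5 / 430.2460 ≈ -0.4614

-0.4614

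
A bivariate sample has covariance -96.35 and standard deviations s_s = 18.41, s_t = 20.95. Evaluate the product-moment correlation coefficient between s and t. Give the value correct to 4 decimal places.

-0.2498

r = Cov(s,t) / (s_s · s_t) = -96.35 / (18.41 × 20.95)
  = -96.35 / 385.6895 ≈ -0.2498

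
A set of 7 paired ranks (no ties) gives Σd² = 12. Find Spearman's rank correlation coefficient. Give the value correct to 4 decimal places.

ρ = 1 − 6Σd² / [n(n²−1)] = 1 − 6×12 / (7×48)
  = 1 − 72/336 = 1 − 0.21429 ≈ 0.7857

0.7857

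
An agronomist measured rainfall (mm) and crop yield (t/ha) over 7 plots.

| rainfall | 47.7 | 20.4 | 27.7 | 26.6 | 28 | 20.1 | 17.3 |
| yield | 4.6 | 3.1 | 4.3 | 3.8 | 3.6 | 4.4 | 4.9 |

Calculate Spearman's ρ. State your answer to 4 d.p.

-0.2143

Rank rainfall: 7, 3, 5, 4, 6, 2, 1
Rank yield: 6, 1, 4, 3, 2, 5, 7
d = rank(rainfall) − rank(yield): 1, 2, 1, 1, 4, -3, -6; Σd² = 68
ρ = 1 − 6Σd² / [n(n²−1)] = 1 − 6×68 / (7×48) = 1 − 408/336 ≈ -0.2143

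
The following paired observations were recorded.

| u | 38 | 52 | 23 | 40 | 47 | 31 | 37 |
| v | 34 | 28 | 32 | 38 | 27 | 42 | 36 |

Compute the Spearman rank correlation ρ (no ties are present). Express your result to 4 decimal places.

-0.5000

Rank u: 4, 7, 1, 5, 6, 2, 3
Rank v: 4, 2, 3, 6, 1, 7, 5
d = rank(u) − rank(v): 0, 5, -2, -1, 5, -5, -2; Σd² = 84
ρ = 1 − 6Σd² / [n(n²−1)] = 1 − 6×84 / (7×48) = 1 − 504/336 ≈ -0.5000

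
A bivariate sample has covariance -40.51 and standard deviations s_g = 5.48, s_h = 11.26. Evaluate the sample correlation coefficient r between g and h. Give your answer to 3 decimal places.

r = Cov(g,h) / (s_g · s_h) = -40.51 / (5.48 × 11.26)
  = -40.51 / 61.7048 ≈ -0.657

-0.657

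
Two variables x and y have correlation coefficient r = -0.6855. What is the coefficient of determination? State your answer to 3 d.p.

0.470

r² = (-0.6855)² = 0.470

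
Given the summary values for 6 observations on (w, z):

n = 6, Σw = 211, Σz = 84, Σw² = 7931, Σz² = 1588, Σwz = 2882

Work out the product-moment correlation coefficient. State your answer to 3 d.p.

-0.157

r = (nΣwz − ΣwΣz) / √[(nΣw² − (Σw)²)(nΣz² − (Σz)²)]
Numerator: 6×2882 − 211×84 = -432
Denominator: √[(47586 − 44521)(9528 − 7056)] = √[3065 × 2472] = 2752.5770
r = -432 / 2752.5770 ≈ -0.157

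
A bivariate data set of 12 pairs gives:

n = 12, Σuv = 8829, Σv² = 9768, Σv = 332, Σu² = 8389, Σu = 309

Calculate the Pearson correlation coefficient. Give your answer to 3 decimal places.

r = (nΣuv − ΣuΣv) / √[(nΣu² − (Σu)²)(nΣv² − (Σv)²)]
Numerator: 12×8829 − 309×332 = 3360
Denominator: √[(100668 − 95481)(117216 − 110224)] = √[5187 × 6992] = 6022.2507
r = 3360 / 6022.2507 ≈ 0.558

0.558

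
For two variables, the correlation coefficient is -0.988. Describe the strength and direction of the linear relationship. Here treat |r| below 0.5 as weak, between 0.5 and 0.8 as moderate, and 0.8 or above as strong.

strong negative

r = -0.988 < 0 so the relationship is negative.
|r| = 0.988, which falls in the strong range.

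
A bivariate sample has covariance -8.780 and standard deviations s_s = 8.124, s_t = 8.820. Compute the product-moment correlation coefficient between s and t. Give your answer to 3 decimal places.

r = Cov(s,t) / (s_s · s_t) = -8.780 / (8.124 × 8.820)
  = -8.780 / 71.6537 ≈ -0.123

-0.123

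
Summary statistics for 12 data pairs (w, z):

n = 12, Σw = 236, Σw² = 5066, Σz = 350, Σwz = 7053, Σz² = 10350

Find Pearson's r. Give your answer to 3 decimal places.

0.692

r = (nΣwz − ΣwΣz) / √[(nΣw² − (Σw)²)(nΣz² − (Σz)²)]
Numerator: 12×7053 − 236×350 = 2036
Denominator: √[(60792 − 55696)(124200 − 122500)] = √[5096 × 1700] = 2943.3314
r = 2036 / 2943.3314 ≈ 0.692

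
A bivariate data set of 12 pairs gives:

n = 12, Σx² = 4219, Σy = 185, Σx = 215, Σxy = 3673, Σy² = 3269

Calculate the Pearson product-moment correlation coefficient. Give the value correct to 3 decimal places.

0.916

r = (nΣxy − ΣxΣy) / √[(nΣx² − (Σx)²)(nΣy² − (Σy)²)]
Numerator: 12×3673 − 215×185 = 4301
Denominator: √[(50628 − 46225)(39228 − 34225)] = √[4403 × 5003] = 4693.4219
r = 4301 / 4693.4219 ≈ 0.916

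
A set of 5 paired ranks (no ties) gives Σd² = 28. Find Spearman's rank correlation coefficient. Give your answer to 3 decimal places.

-0.400

ρ = 1 − 6Σd² / [n(n²−1)] = 1 − 6×28 / (5×24)
  = 1 − 168/120 = 1 − 1.4000 ≈ -0.400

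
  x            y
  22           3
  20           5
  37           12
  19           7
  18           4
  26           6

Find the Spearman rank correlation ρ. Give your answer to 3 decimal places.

0.429

Rank x: 4, 3, 6, 2, 1, 5
Rank y: 1, 3, 6, 5, 2, 4
d = rank(x) − rank(y): 3, 0, 0, -3, -1, 1; Σd² = 20
ρ = 1 − 6Σd² / [n(n²−1)] = 1 − 6×20 / (6×35) = 1 − 120/210 ≈ 0.429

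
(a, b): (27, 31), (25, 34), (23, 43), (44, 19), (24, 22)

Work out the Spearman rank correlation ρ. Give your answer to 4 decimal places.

-0.7000

Rank a: 4, 3, 1, 5, 2
Rank b: 3, 4, 5, 1, 2
d = rank(a) − rank(b): 1, -1, -4, 4, 0; Σd² = 34
ρ = 1 − 6Σd² / [n(n²−1)] = 1 − 6×34 / (5×24) = 1 − 204/120 ≈ -0.7000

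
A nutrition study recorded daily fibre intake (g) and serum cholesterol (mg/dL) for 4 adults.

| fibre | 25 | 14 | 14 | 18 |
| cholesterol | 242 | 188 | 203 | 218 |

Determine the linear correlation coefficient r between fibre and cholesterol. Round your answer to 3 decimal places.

0.956

n = 4, Σx = 71, Σy = 851, Σx² = 1341, Σy² = 182641, Σxy = 15448
nΣxy − ΣxΣy = 61792 − 60421 = 1371
nΣx² − (Σx)² = 5364 − 5041 = 323; nΣy² − (Σy)² = 730564 − 724201 = 6363
r = 1371 / √(323 × 6363) = 1371 / 1433.6140 ≈ 0.956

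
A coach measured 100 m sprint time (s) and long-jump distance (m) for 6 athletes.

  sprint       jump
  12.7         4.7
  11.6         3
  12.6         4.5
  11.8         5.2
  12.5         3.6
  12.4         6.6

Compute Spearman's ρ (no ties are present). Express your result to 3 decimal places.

0.143

Rank sprint: 6, 1, 5, 2, 4, 3
Rank jump: 4, 1, 3, 5, 2, 6
d = rank(sprint) − rank(jump): 2, 0, 2, -3, 2, -3; Σd² = 30
ρ = 1 − 6Σd² / [n(n²−1)] = 1 − 6×30 / (6×35) = 1 − 180/210 ≈ 0.143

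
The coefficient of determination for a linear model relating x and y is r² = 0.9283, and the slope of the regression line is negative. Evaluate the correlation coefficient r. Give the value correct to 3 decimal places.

-0.963

|r| = √0.9283 = 0.963
The association is negative, so r = −0.963.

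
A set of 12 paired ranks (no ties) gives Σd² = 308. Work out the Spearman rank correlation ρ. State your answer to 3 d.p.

ρ = 1 − 6Σd² / [n(n²−1)] = 1 − 6×308 / (12×143)
  = 1 − 1848/1716 = 1 − 1.0769 ≈ -0.077

-0.077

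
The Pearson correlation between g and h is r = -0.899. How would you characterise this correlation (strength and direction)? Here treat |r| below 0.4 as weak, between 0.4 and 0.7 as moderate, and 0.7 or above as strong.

r = -0.899 < 0 so the relationship is negative.
|r| = 0.899, which falls in the strong range.

strong negative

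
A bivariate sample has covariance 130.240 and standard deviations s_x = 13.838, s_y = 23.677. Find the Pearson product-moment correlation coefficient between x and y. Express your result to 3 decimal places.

0.398

r = Cov(x,y) / (s_x · s_y) = 130.240 / (13.838 × 23.677)
  = 130.240 / 327.6423 ≈ 0.398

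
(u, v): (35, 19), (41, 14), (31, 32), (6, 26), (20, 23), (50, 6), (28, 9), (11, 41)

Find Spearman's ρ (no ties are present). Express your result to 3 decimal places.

-0.690

Rank u: 6, 7, 5, 1, 3, 8, 4, 2
Rank v: 4, 3, 7, 6, 5, 1, 2, 8
d = rank(u) − rank(v): 2, 4, -2, -5, -2, 7, 2, -6; Σd² = 142
ρ = 1 − 6Σd² / [n(n²−1)] = 1 − 6×142 / (8×63) = 1 − 852/504 ≈ -0.690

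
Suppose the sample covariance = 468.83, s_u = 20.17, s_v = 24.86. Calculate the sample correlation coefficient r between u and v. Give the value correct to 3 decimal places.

r = Cov(u,v) / (s_u · s_v) = 468.83 / (20.17 × 24.86)
  = 468.83 / 501.4262 ≈ 0.935

0.935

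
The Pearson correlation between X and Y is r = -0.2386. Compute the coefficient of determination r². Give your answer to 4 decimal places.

0.0569

r² = (-0.2386)² = 0.0569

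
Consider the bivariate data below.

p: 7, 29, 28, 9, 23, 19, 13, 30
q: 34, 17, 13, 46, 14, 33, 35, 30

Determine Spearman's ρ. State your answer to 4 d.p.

Rank p: 1, 7, 6, 2, 5, 4, 3, 8
Rank q: 6, 3, 1, 8, 2, 5, 7, 4
d = rank(p) − rank(q): -5, 4, 5, -6, 3, -1, -4, 4; Σd² = 144
ρ = 1 − 6Σd² / [n(n²−1)] = 1 − 6×144 / (8×63) = 1 − 864/504 ≈ -0.7143

-0.7143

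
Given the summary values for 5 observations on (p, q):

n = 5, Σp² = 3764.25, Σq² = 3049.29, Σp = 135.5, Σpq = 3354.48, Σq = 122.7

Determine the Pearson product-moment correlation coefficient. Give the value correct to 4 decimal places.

0.4937

r = (nΣpq − ΣpΣq) / √[(nΣp² − (Σp)²)(nΣq² − (Σq)²)]
Numerator: 5×3354.48 − 135.5×122.7 = 146.55
Denominator: √[(18821.25 − 18360.25)(15246.45 − 15055.29)] = √[461 × 191.16] = 296.8581
r = 146.55 / 296.8581 ≈ 0.4937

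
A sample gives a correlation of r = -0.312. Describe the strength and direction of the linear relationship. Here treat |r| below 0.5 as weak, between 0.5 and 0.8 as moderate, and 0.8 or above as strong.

weak negative

r = -0.312 < 0 so the relationship is negative.
|r| = 0.312, which falls in the weak range.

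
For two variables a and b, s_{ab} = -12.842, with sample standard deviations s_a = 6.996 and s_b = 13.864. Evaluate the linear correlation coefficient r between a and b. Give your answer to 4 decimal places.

-0.1324

r = Cov(a,b) / (s_a · s_b) = -12.842 / (6.996 × 13.864)
  = -12.842 / 96.9925 ≈ -0.1324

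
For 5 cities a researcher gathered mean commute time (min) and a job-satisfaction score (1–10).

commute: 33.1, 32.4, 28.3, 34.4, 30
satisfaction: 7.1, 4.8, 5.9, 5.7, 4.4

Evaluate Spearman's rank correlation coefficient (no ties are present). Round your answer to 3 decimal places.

Rank commute: 4, 3, 1, 5, 2
Rank satisfaction: 5, 2, 4, 3, 1
d = rank(commute) − rank(satisfaction): -1, 1, -3, 2, 1; Σd² = 16
ρ = 1 − 6Σd² / [n(n²−1)] = 1 − 6×16 / (5×24) = 1 − 96/120 ≈ 0.200

0.200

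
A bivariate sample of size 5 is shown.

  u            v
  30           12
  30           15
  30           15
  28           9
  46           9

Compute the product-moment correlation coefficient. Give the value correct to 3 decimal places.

-0.471

n = 5, Σu = 164, Σv = 60, Σu² = 5600, Σv² = 756, Σuv = 1926
nΣuv − ΣuΣv = 9630 − 9840 = -210
nΣu² − (Σu)² = 28000 − 26896 = 1104; nΣv² − (Σv)² = 3780 − 3600 = 180
r = -210 / √(1104 × 180) = -210 / 445.7802 ≈ -0.471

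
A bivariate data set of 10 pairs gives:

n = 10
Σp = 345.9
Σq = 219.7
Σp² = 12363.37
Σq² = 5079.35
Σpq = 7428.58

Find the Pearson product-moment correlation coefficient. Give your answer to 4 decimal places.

-0.5384

r = (nΣpq − ΣpΣq) / √[(nΣp² − (Σp)²)(nΣq² − (Σq)²)]
Numerator: 10×7428.58 − 345.9×219.7 = -1708.43
Denominator: √[(123633.7 − 119646.81)(50793.5 − 48268.09)] = √[3986.89 × 2525.41] = 3173.0950
r = -1708.43 / 3173.0950 ≈ -0.5384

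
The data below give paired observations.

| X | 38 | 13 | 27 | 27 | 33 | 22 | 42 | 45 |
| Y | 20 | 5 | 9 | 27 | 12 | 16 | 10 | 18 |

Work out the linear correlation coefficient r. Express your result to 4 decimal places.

0.3070

n = 8, ΣX = 247, ΣY = 117, ΣX² = 8433, ΣY² = 2059, ΣXY = 3775
nΣXY − ΣXΣY = 30200 − 28899 = 1301
nΣX² − (ΣX)² = 67464 − 61009 = 6455; nΣY² − (ΣY)² = 16472 − 13689 = 2783
r = 1301 / √(6455 × 2783) = 1301 / 4238.4272 ≈ 0.3070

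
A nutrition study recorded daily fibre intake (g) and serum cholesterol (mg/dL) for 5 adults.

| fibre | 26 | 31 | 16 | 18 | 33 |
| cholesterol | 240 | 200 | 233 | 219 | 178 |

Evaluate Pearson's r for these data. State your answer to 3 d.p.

n = 5, Σx = 124, Σy = 1070, Σx² = 3306, Σy² = 231534, Σxy = 25984
nΣxy − ΣxΣy = 129920 − 132680 = -2760
nΣx² − (Σx)² = 16530 − 15376 = 1154; nΣy² − (Σy)² = 1157670 − 1144900 = 12770
r = -2760 / √(1154 × 12770) = -2760 / 3838.8253 ≈ -0.719

-0.719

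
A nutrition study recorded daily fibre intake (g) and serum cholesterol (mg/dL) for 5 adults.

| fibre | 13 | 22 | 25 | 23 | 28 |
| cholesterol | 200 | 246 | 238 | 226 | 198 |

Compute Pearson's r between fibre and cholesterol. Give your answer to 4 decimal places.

0.2164

n = 5, Σx = 111, Σy = 1108, Σx² = 2591, Σy² = 247440, Σxy = 24704
nΣxy − ΣxΣy = 123520 − 122988 = 532
nΣx² − (Σx)² = 12955 − 12321 = 634; nΣy² − (Σy)² = 1237200 − 1227664 = 9536
r = 532 / √(634 × 9536) = 532 / 2458.8257 ≈ 0.2164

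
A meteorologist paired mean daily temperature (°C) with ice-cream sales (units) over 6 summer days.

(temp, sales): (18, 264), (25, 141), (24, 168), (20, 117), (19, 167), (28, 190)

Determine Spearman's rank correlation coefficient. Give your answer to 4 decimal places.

Rank temp: 1, 5, 4, 3, 2, 6
Rank sales: 6, 2, 4, 1, 3, 5
d = rank(temp) − rank(sales): -5, 3, 0, 2, -1, 1; Σd² = 40
ρ = 1 − 6Σd² / [n(n²−1)] = 1 − 6×40 / (6×35) = 1 − 240/210 ≈ -0.1429

-0.1429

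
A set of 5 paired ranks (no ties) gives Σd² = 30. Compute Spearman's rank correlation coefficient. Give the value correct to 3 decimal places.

ρ = 1 − 6Σd² / [n(n²−1)] = 1 − 6×30 / (5×24)
  = 1 − 180/120 = 1 − 1.5000 ≈ -0.500

-0.500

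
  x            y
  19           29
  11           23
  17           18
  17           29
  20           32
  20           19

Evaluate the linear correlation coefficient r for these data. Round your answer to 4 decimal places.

0.2330

n = 6, Σx = 104, Σy = 150, Σx² = 1860, Σy² = 3920, Σxy = 2623
nΣxy − ΣxΣy = 15738 − 15600 = 138
nΣx² − (Σx)² = 11160 − 10816 = 344; nΣy² − (Σy)² = 23520 − 22500 = 1020
r = 138 / √(344 × 1020) = 138 / 592.3512 ≈ 0.2330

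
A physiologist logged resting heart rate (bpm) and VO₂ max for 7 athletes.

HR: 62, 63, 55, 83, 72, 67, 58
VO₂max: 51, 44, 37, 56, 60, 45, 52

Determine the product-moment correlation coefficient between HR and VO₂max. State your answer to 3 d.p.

n = 7, Σx = 460, Σy = 345, Σx² = 30764, Σy² = 17371, Σxy = 22968
nΣxy − ΣxΣy = 160776 − 158700 = 2076
nΣx² − (Σx)² = 215348 − 211600 = 3748; nΣy² − (Σy)² = 121597 − 119025 = 2572
r = 2076 / √(3748 × 2572) = 2076 / 3104.8117 ≈ 0.669

0.669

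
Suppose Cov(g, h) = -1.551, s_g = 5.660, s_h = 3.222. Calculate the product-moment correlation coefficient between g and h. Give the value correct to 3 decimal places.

-0.085

r = Cov(g,h) / (s_g · s_h) = -1.551 / (5.660 × 3.222)
  = -1.551 / 18.2365 ≈ -0.085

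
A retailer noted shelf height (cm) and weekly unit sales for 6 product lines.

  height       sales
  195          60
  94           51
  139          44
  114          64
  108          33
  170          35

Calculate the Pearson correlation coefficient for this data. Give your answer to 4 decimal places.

0.0784

n = 6, Σx = 820, Σy = 287, Σx² = 119742, Σy² = 14547, Σxy = 39420
nΣxy − ΣxΣy = 236520 − 235340 = 1180
nΣx² − (Σx)² = 718452 − 672400 = 46052; nΣy² − (Σy)² = 87282 − 82369 = 4913
r = 1180 / √(46052 × 4913) = 1180 / 15041.7245 ≈ 0.0784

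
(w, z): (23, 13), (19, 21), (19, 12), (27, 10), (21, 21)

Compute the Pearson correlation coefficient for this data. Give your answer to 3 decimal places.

-0.595

n = 5, Σw = 109, Σz = 77, Σw² = 2421, Σz² = 1295, Σwz = 1637
nΣwz − ΣwΣz = 8185 − 8393 = -208
nΣw² − (Σw)² = 12105 − 11881 = 224; nΣz² − (Σz)² = 6475 − 5929 = 546
r = -208 / √(224 × 546) = -208 / 349.7199 ≈ -0.595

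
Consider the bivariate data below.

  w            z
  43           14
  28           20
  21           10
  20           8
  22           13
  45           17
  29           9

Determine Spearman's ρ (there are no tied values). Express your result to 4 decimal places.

Rank w: 6, 4, 2, 1, 3, 7, 5
Rank z: 5, 7, 3, 1, 4, 6, 2
d = rank(w) − rank(z): 1, -3, -1, 0, -1, 1, 3; Σd² = 22
ρ = 1 − 6Σd² / [n(n²−1)] = 1 − 6×22 / (7×48) = 1 − 132/336 ≈ 0.6071

0.6071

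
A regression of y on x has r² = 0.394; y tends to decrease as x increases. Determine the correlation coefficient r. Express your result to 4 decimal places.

-0.6277

|r| = √0.394 = 0.6277
The association is negative, so r = −0.6277.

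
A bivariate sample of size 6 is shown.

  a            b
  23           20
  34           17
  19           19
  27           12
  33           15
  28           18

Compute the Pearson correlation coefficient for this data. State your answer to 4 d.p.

n = 6, Σa = 164, Σb = 101, Σa² = 4648, Σb² = 1743, Σab = 2722
nΣab − ΣaΣb = 16332 − 16564 = -232
nΣa² − (Σa)² = 27888 − 26896 = 992; nΣb² − (Σb)² = 10458 − 10201 = 257
r = -232 / √(992 × 257) = -232 / 504.9198 ≈ -0.4595

-0.4595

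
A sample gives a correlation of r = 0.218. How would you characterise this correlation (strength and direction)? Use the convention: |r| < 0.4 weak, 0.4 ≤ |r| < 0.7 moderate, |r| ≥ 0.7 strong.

weak positive

r = 0.218 > 0 so the relationship is positive.
|r| = 0.218, which falls in the weak range.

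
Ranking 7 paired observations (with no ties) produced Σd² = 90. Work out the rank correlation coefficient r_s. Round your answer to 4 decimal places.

-0.6071

ρ = 1 − 6Σd² / [n(n²−1)] = 1 − 6×90 / (7×48)
  = 1 − 540/336 = 1 − 1.60714 ≈ -0.6071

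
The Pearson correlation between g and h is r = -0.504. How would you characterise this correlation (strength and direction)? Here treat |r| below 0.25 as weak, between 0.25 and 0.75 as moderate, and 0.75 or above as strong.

r = -0.504 < 0 so the relationship is negative.
|r| = 0.504, which falls in the moderate range.

moderate negative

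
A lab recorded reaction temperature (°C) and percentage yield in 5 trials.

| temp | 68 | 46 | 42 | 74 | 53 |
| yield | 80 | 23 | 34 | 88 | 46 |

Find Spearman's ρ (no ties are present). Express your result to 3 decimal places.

0.900

Rank temp: 4, 2, 1, 5, 3
Rank yield: 4, 1, 2, 5, 3
d = rank(temp) − rank(yield): 0, 1, -1, 0, 0; Σd² = 2
ρ = 1 − 6Σd² / [n(n²−1)] = 1 − 6×2 / (5×24) = 1 − 12/120 ≈ 0.900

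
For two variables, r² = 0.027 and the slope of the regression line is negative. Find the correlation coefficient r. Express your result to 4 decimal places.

|r| = √0.027 = 0.1643
The association is negative, so r = −0.1643.

-0.1643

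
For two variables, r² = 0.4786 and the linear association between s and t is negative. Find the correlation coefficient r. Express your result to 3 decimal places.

|r| = √0.4786 = 0.692
The association is negative, so r = −0.692.

-0.692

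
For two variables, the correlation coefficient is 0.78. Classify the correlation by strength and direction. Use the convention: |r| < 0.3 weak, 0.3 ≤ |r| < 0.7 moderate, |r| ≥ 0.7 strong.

r = 0.78 > 0 so the relationship is positive.
|r| = 0.78, which falls in the strong range.

strong positive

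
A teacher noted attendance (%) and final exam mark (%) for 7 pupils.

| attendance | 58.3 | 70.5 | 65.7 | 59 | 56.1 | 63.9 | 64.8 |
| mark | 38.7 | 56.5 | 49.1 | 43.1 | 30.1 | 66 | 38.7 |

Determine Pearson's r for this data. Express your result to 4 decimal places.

0.6737

n = 7, Σx = 438.3, Σy = 322.2, Σx² = 27596.09, Σy² = 15718.06, Σxy = 20422
nΣxy − ΣxΣy = 142954 − 141220.26 = 1733.74
nΣx² − (Σx)² = 193172.63 − 192106.89 = 1065.74; nΣy² − (Σy)² = 110026.42 − 103812.84 = 6213.58
r = 1733.74 / √(1065.74 × 6213.58) = 1733.74 / 2573.3365 ≈ 0.6737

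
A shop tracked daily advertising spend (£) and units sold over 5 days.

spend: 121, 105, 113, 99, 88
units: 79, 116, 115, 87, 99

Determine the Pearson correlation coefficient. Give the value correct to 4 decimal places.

-0.1435

n = 5, Σx = 526, Σy = 496, Σx² = 55980, Σy² = 50292, Σxy = 52059
nΣxy − ΣxΣy = 260295 − 260896 = -601
nΣx² − (Σx)² = 279900 − 276676 = 3224; nΣy² − (Σy)² = 251460 − 246016 = 5444
r = -601 / √(3224 × 5444) = -601 / 4189.4458 ≈ -0.1435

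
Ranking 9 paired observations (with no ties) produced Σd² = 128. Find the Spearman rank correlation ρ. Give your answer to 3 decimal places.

ρ = 1 − 6Σd² / [n(n²−1)] = 1 − 6×128 / (9×80)
  = 1 − 768/720 = 1 − 1.0667 ≈ -0.067

-0.067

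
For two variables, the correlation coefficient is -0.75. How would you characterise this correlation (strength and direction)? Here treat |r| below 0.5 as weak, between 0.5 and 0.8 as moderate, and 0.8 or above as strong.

r = -0.75 < 0 so the relationship is negative.
|r| = 0.75, which falls in the moderate range.

moderate negative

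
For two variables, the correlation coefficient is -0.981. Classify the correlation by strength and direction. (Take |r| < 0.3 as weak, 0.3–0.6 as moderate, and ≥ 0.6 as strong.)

r = -0.981 < 0 so the relationship is negative.
|r| = 0.981, which falls in the strong range.

strong negative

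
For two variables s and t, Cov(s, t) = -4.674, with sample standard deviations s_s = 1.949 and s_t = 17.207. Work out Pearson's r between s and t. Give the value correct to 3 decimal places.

r = Cov(s,t) / (s_s · s_t) = -4.674 / (1.949 × 17.207)
  = -4.674 / 33.5364 ≈ -0.139

-0.139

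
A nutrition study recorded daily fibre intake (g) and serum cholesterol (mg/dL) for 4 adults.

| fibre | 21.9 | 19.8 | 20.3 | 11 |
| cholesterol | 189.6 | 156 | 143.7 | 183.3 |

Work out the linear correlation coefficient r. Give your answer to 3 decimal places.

-0.312

n = 4, Σx = 73, Σy = 672.6, Σx² = 1404.74, Σy² = 114532.74, Σxy = 12174.45
nΣxy − ΣxΣy = 48697.8 − 49099.8 = -402
nΣx² − (Σx)² = 5618.96 − 5329 = 289.96; nΣy² − (Σy)² = 458130.96 − 452390.76 = 5740.2
r = -402 / √(289.96 × 5740.2) = -402 / 1290.1273 ≈ -0.312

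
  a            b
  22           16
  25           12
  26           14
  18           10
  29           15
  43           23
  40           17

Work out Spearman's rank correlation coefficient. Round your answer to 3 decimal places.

0.786

Rank a: 2, 3, 4, 1, 5, 7, 6
Rank b: 5, 2, 3, 1, 4, 7, 6
d = rank(a) − rank(b): -3, 1, 1, 0, 1, 0, 0; Σd² = 12
ρ = 1 − 6Σd² / [n(n²−1)] = 1 − 6×12 / (7×48) = 1 − 72/336 ≈ 0.786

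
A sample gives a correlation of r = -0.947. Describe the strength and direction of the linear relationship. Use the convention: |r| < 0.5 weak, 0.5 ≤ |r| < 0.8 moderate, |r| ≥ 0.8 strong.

r = -0.947 < 0 so the relationship is negative.
|r| = 0.947, which falls in the strong range.

strong negative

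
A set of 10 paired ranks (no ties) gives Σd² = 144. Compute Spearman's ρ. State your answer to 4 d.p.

0.1273

ρ = 1 − 6Σd² / [n(n²−1)] = 1 − 6×144 / (10×99)
  = 1 − 864/990 = 1 − 0.87273 ≈ 0.1273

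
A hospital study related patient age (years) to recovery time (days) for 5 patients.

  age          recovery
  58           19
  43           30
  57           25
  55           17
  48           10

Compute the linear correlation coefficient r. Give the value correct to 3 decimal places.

-0.203

n = 5, Σx = 261, Σy = 101, Σx² = 13791, Σy² = 2275, Σxy = 5232
nΣxy − ΣxΣy = 26160 − 26361 = -201
nΣx² − (Σx)² = 68955 − 68121 = 834; nΣy² − (Σy)² = 11375 − 10201 = 1174
r = -201 / √(834 × 1174) = -201 / 989.5029 ≈ -0.203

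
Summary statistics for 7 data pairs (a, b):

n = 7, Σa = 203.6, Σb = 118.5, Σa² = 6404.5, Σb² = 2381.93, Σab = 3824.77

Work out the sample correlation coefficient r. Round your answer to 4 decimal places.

r = (nΣab − ΣaΣb) / √[(nΣa² − (Σa)²)(nΣb² − (Σb)²)]
Numerator: 7×3824.77 − 203.6×118.5 = 2646.79
Denominator: √[(44831.5 − 41452.96)(16673.51 − 14042.25)] = √[3378.54 × 2631.26] = 2981.5796
r = 2646.79 / 2981.5796 ≈ 0.8877

0.8877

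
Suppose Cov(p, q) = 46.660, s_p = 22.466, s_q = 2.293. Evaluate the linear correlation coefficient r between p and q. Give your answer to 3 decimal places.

0.906

r = Cov(p,q) / (s_p · s_q) = 46.660 / (22.466 × 2.293)
  = 46.660 / 51.5145 ≈ 0.906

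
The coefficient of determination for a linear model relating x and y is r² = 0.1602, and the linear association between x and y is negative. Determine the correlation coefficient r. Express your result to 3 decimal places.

-0.400

|r| = √0.1602 = 0.400
The association is negative, so r = −0.400.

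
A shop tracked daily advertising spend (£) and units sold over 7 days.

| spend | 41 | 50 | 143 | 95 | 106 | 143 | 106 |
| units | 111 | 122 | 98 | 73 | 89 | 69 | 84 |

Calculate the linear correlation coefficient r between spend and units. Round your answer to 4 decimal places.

n = 7, Σx = 684, Σy = 646, Σx² = 76576, Σy² = 61876, Σxy = 59805
nΣxy − ΣxΣy = 418635 − 441864 = -23229
nΣx² − (Σx)² = 536032 − 467856 = 68176; nΣy² − (Σy)² = 433132 − 417316 = 15816
r = -23229 / √(68176 × 15816) = -23229 / 32837.0464 ≈ -0.7074

-0.7074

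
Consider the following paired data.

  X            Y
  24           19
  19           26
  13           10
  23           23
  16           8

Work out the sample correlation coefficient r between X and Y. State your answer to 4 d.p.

0.7013

n = 5, ΣX = 95, ΣY = 86, ΣX² = 1891, ΣY² = 1730, ΣXY = 1737
nΣXY − ΣXΣY = 8685 − 8170 = 515
nΣX² − (ΣX)² = 9455 − 9025 = 430; nΣY² − (ΣY)² = 8650 − 7396 = 1254
r = 515 / √(430 × 1254) = 515 / 734.3160 ≈ 0.7013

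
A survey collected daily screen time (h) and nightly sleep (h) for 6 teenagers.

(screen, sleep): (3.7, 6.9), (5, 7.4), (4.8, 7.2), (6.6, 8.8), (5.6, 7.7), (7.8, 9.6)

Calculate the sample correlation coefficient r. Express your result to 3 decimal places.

n = 6, Σx = 33.5, Σy = 47.6, Σx² = 197.49, Σy² = 383.1, Σxy = 273.17
nΣxy − ΣxΣy = 1639.02 − 1594.6 = 44.42
nΣx² − (Σx)² = 1184.94 − 1122.25 = 62.69; nΣy² − (Σy)² = 2298.6 − 2265.76 = 32.84
r = 44.42 / √(62.69 × 32.84) = 44.42 / 45.3733 ≈ 0.979

0.979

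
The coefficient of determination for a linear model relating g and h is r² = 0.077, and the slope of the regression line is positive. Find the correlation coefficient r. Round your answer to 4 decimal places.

|r| = √0.077 = 0.2775
The association is positive, so r = 0.2775.

0.2775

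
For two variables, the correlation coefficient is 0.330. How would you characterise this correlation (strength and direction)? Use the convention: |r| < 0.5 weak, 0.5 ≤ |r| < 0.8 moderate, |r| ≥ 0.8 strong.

weak positive

r = 0.330 > 0 so the relationship is positive.
|r| = 0.330, which falls in the weak range.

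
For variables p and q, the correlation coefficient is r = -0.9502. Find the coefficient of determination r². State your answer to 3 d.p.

r² = (-0.9502)² = 0.903

0.903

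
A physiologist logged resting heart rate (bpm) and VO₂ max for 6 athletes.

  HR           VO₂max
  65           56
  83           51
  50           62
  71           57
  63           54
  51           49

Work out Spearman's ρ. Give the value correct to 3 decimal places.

-0.200

Rank HR: 4, 6, 1, 5, 3, 2
Rank VO₂max: 4, 2, 6, 5, 3, 1
d = rank(HR) − rank(VO₂max): 0, 4, -5, 0, 0, 1; Σd² = 42
ρ = 1 − 6Σd² / [n(n²−1)] = 1 − 6×42 / (6×35) = 1 − 252/210 ≈ -0.200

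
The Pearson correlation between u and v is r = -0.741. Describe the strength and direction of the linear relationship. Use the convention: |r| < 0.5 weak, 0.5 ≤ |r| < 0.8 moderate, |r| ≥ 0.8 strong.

moderate negative

r = -0.741 < 0 so the relationship is negative.
|r| = 0.741, which falls in the moderate range.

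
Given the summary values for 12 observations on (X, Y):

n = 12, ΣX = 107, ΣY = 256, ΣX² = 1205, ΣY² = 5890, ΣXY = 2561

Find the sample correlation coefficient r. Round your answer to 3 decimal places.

0.849

r = (nΣXY − ΣXΣY) / √[(nΣX² − (ΣX)²)(nΣY² − (ΣY)²)]
Numerator: 12×2561 − 107×256 = 3340
Denominator: √[(14460 − 11449)(70680 − 65536)] = √[3011 × 5144] = 3935.5538
r = 3340 / 3935.5538 ≈ 0.849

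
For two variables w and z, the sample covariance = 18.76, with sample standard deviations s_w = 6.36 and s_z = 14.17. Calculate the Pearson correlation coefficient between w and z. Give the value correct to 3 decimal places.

0.208

r = Cov(w,z) / (s_w · s_z) = 18.76 / (6.36 × 14.17)
  = 18.76 / 90.1212 ≈ 0.208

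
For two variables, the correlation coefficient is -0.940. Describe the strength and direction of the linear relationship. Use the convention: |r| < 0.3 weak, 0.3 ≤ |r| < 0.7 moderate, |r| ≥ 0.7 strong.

strong negative

r = -0.940 < 0 so the relationship is negative.
|r| = 0.940, which falls in the strong range.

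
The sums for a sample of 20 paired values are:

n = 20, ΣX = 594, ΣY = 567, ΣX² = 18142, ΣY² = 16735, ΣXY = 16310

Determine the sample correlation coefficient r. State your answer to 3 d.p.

-0.922

r = (nΣXY − ΣXΣY) / √[(nΣX² − (ΣX)²)(nΣY² − (ΣY)²)]
Numerator: 20×16310 − 594×567 = -10598
Denominator: √[(362840 − 352836)(334700 − 321489)] = √[10004 × 13211] = 11496.2100
r = -10598 / 11496.2100 ≈ -0.922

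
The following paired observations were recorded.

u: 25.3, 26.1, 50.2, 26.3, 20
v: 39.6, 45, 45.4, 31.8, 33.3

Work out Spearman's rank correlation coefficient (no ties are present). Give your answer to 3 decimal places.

0.400

Rank u: 2, 3, 5, 4, 1
Rank v: 3, 4, 5, 1, 2
d = rank(u) − rank(v): -1, -1, 0, 3, -1; Σd² = 12
ρ = 1 − 6Σd² / [n(n²−1)] = 1 − 6×12 / (5×24) = 1 − 72/120 ≈ 0.400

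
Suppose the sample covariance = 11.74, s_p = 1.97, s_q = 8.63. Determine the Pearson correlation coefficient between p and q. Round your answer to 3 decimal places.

0.691

r = Cov(p,q) / (s_p · s_q) = 11.74 / (1.97 × 8.63)
  = 11.74 / 17.0011 ≈ 0.691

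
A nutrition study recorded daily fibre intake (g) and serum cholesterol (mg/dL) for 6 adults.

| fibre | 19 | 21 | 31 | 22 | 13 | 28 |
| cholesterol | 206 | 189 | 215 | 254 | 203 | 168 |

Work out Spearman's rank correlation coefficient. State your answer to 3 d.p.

Rank fibre: 2, 3, 6, 4, 1, 5
Rank cholesterol: 4, 2, 5, 6, 3, 1
d = rank(fibre) − rank(cholesterol): -2, 1, 1, -2, -2, 4; Σd² = 30
ρ = 1 − 6Σd² / [n(n²−1)] = 1 − 6×30 / (6×35) = 1 − 180/210 ≈ 0.143

0.143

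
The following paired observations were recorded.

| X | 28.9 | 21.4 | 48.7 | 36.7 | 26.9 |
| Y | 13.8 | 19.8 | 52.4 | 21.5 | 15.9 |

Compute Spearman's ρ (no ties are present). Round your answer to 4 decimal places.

0.6000

Rank X: 3, 1, 5, 4, 2
Rank Y: 1, 3, 5, 4, 2
d = rank(X) − rank(Y): 2, -2, 0, 0, 0; Σd² = 8
ρ = 1 − 6Σd² / [n(n²−1)] = 1 − 6×8 / (5×24) = 1 − 48/120 ≈ 0.6000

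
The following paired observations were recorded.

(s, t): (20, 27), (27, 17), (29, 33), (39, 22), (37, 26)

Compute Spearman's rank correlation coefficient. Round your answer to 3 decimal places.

-0.200

Rank s: 1, 2, 3, 5, 4
Rank t: 4, 1, 5, 2, 3
d = rank(s) − rank(t): -3, 1, -2, 3, 1; Σd² = 24
ρ = 1 − 6Σd² / [n(n²−1)] = 1 − 6×24 / (5×24) = 1 − 144/120 ≈ -0.200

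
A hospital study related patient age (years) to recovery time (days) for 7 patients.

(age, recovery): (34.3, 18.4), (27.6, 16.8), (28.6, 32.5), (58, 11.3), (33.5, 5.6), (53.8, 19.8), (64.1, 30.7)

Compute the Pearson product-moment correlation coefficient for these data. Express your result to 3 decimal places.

n = 7, Σx = 299.9, Σy = 135.1, Σx² = 14245.71, Σy² = 3170.63, Σxy = 5900.41
nΣxy − ΣxΣy = 41302.87 − 40516.49 = 786.38
nΣx² − (Σx)² = 99719.97 − 89940.01 = 9779.96; nΣy² − (Σy)² = 22194.41 − 18252.01 = 3942.4
r = 786.38 / √(9779.96 × 3942.4) = 786.38 / 6209.3892 ≈ 0.127

0.127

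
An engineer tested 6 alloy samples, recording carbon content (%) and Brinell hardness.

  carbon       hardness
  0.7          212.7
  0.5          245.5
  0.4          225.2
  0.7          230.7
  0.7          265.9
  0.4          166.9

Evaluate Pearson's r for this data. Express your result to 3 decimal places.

0.508

n = 6, Σx = 3.4, Σy = 1346.9, Σx² = 2.04, Σy² = 308007.49, Σxy = 776.1
nΣxy − ΣxΣy = 4656.6 − 4579.46 = 77.14
nΣx² − (Σx)² = 12.24 − 11.56 = 0.68; nΣy² − (Σy)² = 1848044.94 − 1814139.61 = 33905.33
r = 77.14 / √(0.68 × 33905.33) = 77.14 / 151.8408 ≈ 0.508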